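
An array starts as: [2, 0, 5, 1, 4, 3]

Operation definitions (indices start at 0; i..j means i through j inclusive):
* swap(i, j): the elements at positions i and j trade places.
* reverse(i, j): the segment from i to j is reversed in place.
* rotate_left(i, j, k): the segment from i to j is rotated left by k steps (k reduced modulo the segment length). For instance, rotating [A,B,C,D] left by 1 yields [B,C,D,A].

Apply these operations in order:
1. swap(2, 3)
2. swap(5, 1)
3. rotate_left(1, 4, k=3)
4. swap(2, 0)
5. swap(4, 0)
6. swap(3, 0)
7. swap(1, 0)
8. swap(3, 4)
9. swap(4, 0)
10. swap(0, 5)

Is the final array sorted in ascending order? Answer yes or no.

Answer: yes

Derivation:
After 1 (swap(2, 3)): [2, 0, 1, 5, 4, 3]
After 2 (swap(5, 1)): [2, 3, 1, 5, 4, 0]
After 3 (rotate_left(1, 4, k=3)): [2, 4, 3, 1, 5, 0]
After 4 (swap(2, 0)): [3, 4, 2, 1, 5, 0]
After 5 (swap(4, 0)): [5, 4, 2, 1, 3, 0]
After 6 (swap(3, 0)): [1, 4, 2, 5, 3, 0]
After 7 (swap(1, 0)): [4, 1, 2, 5, 3, 0]
After 8 (swap(3, 4)): [4, 1, 2, 3, 5, 0]
After 9 (swap(4, 0)): [5, 1, 2, 3, 4, 0]
After 10 (swap(0, 5)): [0, 1, 2, 3, 4, 5]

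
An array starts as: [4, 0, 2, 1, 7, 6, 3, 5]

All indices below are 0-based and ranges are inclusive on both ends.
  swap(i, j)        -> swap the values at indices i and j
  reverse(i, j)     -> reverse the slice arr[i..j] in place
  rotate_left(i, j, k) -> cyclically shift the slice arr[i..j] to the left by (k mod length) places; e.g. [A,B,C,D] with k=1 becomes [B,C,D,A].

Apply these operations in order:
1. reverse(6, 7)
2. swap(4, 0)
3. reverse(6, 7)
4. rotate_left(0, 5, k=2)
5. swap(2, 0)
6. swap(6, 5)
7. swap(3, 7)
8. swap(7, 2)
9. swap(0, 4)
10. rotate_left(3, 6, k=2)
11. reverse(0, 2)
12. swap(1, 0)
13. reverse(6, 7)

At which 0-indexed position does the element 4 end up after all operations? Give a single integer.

Answer: 7

Derivation:
After 1 (reverse(6, 7)): [4, 0, 2, 1, 7, 6, 5, 3]
After 2 (swap(4, 0)): [7, 0, 2, 1, 4, 6, 5, 3]
After 3 (reverse(6, 7)): [7, 0, 2, 1, 4, 6, 3, 5]
After 4 (rotate_left(0, 5, k=2)): [2, 1, 4, 6, 7, 0, 3, 5]
After 5 (swap(2, 0)): [4, 1, 2, 6, 7, 0, 3, 5]
After 6 (swap(6, 5)): [4, 1, 2, 6, 7, 3, 0, 5]
After 7 (swap(3, 7)): [4, 1, 2, 5, 7, 3, 0, 6]
After 8 (swap(7, 2)): [4, 1, 6, 5, 7, 3, 0, 2]
After 9 (swap(0, 4)): [7, 1, 6, 5, 4, 3, 0, 2]
After 10 (rotate_left(3, 6, k=2)): [7, 1, 6, 3, 0, 5, 4, 2]
After 11 (reverse(0, 2)): [6, 1, 7, 3, 0, 5, 4, 2]
After 12 (swap(1, 0)): [1, 6, 7, 3, 0, 5, 4, 2]
After 13 (reverse(6, 7)): [1, 6, 7, 3, 0, 5, 2, 4]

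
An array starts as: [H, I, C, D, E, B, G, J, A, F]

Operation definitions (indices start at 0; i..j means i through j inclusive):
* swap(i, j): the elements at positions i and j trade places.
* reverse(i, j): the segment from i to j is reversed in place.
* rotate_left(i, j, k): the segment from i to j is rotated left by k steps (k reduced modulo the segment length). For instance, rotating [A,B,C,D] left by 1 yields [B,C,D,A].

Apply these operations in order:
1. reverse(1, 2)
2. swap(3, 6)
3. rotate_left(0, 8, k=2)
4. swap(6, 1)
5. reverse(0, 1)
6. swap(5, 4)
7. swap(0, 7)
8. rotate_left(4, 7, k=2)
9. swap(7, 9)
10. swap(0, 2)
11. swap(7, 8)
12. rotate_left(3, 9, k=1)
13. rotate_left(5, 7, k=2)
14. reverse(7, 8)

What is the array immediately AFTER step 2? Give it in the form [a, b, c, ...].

Answer: [H, C, I, G, E, B, D, J, A, F]

Derivation:
After 1 (reverse(1, 2)): [H, C, I, D, E, B, G, J, A, F]
After 2 (swap(3, 6)): [H, C, I, G, E, B, D, J, A, F]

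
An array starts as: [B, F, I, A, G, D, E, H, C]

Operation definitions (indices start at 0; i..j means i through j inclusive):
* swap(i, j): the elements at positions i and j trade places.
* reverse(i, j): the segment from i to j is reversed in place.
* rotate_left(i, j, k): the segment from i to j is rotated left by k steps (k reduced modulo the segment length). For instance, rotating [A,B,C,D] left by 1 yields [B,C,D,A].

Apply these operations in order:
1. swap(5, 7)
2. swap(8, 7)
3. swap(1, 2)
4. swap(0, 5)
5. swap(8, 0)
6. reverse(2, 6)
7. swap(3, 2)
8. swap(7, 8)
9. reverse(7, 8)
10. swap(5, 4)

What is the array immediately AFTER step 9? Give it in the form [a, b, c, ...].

Answer: [D, I, B, E, G, A, F, C, H]

Derivation:
After 1 (swap(5, 7)): [B, F, I, A, G, H, E, D, C]
After 2 (swap(8, 7)): [B, F, I, A, G, H, E, C, D]
After 3 (swap(1, 2)): [B, I, F, A, G, H, E, C, D]
After 4 (swap(0, 5)): [H, I, F, A, G, B, E, C, D]
After 5 (swap(8, 0)): [D, I, F, A, G, B, E, C, H]
After 6 (reverse(2, 6)): [D, I, E, B, G, A, F, C, H]
After 7 (swap(3, 2)): [D, I, B, E, G, A, F, C, H]
After 8 (swap(7, 8)): [D, I, B, E, G, A, F, H, C]
After 9 (reverse(7, 8)): [D, I, B, E, G, A, F, C, H]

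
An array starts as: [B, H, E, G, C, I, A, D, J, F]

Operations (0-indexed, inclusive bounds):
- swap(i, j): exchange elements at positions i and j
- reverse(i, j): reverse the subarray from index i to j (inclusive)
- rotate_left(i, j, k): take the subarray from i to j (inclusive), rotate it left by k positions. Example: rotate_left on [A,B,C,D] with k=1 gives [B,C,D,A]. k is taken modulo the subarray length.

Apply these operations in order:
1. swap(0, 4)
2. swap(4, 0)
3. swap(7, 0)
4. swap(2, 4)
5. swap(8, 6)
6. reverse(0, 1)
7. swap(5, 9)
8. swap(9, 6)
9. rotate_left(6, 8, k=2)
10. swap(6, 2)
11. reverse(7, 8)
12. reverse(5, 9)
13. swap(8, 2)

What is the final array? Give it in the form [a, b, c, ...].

After 1 (swap(0, 4)): [C, H, E, G, B, I, A, D, J, F]
After 2 (swap(4, 0)): [B, H, E, G, C, I, A, D, J, F]
After 3 (swap(7, 0)): [D, H, E, G, C, I, A, B, J, F]
After 4 (swap(2, 4)): [D, H, C, G, E, I, A, B, J, F]
After 5 (swap(8, 6)): [D, H, C, G, E, I, J, B, A, F]
After 6 (reverse(0, 1)): [H, D, C, G, E, I, J, B, A, F]
After 7 (swap(5, 9)): [H, D, C, G, E, F, J, B, A, I]
After 8 (swap(9, 6)): [H, D, C, G, E, F, I, B, A, J]
After 9 (rotate_left(6, 8, k=2)): [H, D, C, G, E, F, A, I, B, J]
After 10 (swap(6, 2)): [H, D, A, G, E, F, C, I, B, J]
After 11 (reverse(7, 8)): [H, D, A, G, E, F, C, B, I, J]
After 12 (reverse(5, 9)): [H, D, A, G, E, J, I, B, C, F]
After 13 (swap(8, 2)): [H, D, C, G, E, J, I, B, A, F]

Answer: [H, D, C, G, E, J, I, B, A, F]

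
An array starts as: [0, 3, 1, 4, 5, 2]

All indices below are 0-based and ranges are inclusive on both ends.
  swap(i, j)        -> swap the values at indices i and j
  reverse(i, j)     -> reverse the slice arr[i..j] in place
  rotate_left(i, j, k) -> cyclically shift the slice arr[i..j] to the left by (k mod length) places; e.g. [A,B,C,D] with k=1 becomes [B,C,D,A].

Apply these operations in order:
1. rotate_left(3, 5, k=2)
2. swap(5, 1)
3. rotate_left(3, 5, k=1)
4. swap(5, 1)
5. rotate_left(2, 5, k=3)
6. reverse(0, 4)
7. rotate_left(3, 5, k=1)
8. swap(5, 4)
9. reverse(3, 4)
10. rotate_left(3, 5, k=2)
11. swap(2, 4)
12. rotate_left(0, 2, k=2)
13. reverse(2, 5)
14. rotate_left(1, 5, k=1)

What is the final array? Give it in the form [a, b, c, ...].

Answer: [2, 0, 5, 3, 1, 4]

Derivation:
After 1 (rotate_left(3, 5, k=2)): [0, 3, 1, 2, 4, 5]
After 2 (swap(5, 1)): [0, 5, 1, 2, 4, 3]
After 3 (rotate_left(3, 5, k=1)): [0, 5, 1, 4, 3, 2]
After 4 (swap(5, 1)): [0, 2, 1, 4, 3, 5]
After 5 (rotate_left(2, 5, k=3)): [0, 2, 5, 1, 4, 3]
After 6 (reverse(0, 4)): [4, 1, 5, 2, 0, 3]
After 7 (rotate_left(3, 5, k=1)): [4, 1, 5, 0, 3, 2]
After 8 (swap(5, 4)): [4, 1, 5, 0, 2, 3]
After 9 (reverse(3, 4)): [4, 1, 5, 2, 0, 3]
After 10 (rotate_left(3, 5, k=2)): [4, 1, 5, 3, 2, 0]
After 11 (swap(2, 4)): [4, 1, 2, 3, 5, 0]
After 12 (rotate_left(0, 2, k=2)): [2, 4, 1, 3, 5, 0]
After 13 (reverse(2, 5)): [2, 4, 0, 5, 3, 1]
After 14 (rotate_left(1, 5, k=1)): [2, 0, 5, 3, 1, 4]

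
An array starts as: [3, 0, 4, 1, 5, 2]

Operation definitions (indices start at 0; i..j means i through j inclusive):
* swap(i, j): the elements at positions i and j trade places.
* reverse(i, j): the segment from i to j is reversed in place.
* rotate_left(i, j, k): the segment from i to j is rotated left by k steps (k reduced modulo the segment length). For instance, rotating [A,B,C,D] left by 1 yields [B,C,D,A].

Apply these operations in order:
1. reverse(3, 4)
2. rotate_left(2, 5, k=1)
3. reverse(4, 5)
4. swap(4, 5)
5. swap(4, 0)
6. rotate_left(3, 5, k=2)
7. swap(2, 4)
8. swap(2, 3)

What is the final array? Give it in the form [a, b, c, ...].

After 1 (reverse(3, 4)): [3, 0, 4, 5, 1, 2]
After 2 (rotate_left(2, 5, k=1)): [3, 0, 5, 1, 2, 4]
After 3 (reverse(4, 5)): [3, 0, 5, 1, 4, 2]
After 4 (swap(4, 5)): [3, 0, 5, 1, 2, 4]
After 5 (swap(4, 0)): [2, 0, 5, 1, 3, 4]
After 6 (rotate_left(3, 5, k=2)): [2, 0, 5, 4, 1, 3]
After 7 (swap(2, 4)): [2, 0, 1, 4, 5, 3]
After 8 (swap(2, 3)): [2, 0, 4, 1, 5, 3]

Answer: [2, 0, 4, 1, 5, 3]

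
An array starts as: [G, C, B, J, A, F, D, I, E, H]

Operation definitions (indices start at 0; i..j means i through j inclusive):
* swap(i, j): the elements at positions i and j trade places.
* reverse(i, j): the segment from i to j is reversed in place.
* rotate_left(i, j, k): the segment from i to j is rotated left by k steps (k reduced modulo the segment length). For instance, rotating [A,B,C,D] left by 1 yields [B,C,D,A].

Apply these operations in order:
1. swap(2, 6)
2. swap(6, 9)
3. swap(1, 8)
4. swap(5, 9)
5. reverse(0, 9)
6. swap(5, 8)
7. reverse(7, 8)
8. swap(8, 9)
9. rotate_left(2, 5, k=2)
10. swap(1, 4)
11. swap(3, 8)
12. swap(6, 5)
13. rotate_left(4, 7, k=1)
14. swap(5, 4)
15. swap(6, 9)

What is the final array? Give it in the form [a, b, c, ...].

After 1 (swap(2, 6)): [G, C, D, J, A, F, B, I, E, H]
After 2 (swap(6, 9)): [G, C, D, J, A, F, H, I, E, B]
After 3 (swap(1, 8)): [G, E, D, J, A, F, H, I, C, B]
After 4 (swap(5, 9)): [G, E, D, J, A, B, H, I, C, F]
After 5 (reverse(0, 9)): [F, C, I, H, B, A, J, D, E, G]
After 6 (swap(5, 8)): [F, C, I, H, B, E, J, D, A, G]
After 7 (reverse(7, 8)): [F, C, I, H, B, E, J, A, D, G]
After 8 (swap(8, 9)): [F, C, I, H, B, E, J, A, G, D]
After 9 (rotate_left(2, 5, k=2)): [F, C, B, E, I, H, J, A, G, D]
After 10 (swap(1, 4)): [F, I, B, E, C, H, J, A, G, D]
After 11 (swap(3, 8)): [F, I, B, G, C, H, J, A, E, D]
After 12 (swap(6, 5)): [F, I, B, G, C, J, H, A, E, D]
After 13 (rotate_left(4, 7, k=1)): [F, I, B, G, J, H, A, C, E, D]
After 14 (swap(5, 4)): [F, I, B, G, H, J, A, C, E, D]
After 15 (swap(6, 9)): [F, I, B, G, H, J, D, C, E, A]

Answer: [F, I, B, G, H, J, D, C, E, A]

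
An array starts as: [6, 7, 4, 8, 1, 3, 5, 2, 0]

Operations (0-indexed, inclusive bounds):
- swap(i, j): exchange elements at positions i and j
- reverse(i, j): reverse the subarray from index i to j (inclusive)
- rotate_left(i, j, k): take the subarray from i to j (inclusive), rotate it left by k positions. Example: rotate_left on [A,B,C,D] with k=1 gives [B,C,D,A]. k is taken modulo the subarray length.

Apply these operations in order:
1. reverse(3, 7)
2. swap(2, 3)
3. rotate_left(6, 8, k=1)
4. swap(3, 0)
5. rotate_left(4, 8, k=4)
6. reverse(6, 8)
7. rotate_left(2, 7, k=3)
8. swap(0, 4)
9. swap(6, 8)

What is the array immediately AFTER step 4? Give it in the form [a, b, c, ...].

After 1 (reverse(3, 7)): [6, 7, 4, 2, 5, 3, 1, 8, 0]
After 2 (swap(2, 3)): [6, 7, 2, 4, 5, 3, 1, 8, 0]
After 3 (rotate_left(6, 8, k=1)): [6, 7, 2, 4, 5, 3, 8, 0, 1]
After 4 (swap(3, 0)): [4, 7, 2, 6, 5, 3, 8, 0, 1]

Answer: [4, 7, 2, 6, 5, 3, 8, 0, 1]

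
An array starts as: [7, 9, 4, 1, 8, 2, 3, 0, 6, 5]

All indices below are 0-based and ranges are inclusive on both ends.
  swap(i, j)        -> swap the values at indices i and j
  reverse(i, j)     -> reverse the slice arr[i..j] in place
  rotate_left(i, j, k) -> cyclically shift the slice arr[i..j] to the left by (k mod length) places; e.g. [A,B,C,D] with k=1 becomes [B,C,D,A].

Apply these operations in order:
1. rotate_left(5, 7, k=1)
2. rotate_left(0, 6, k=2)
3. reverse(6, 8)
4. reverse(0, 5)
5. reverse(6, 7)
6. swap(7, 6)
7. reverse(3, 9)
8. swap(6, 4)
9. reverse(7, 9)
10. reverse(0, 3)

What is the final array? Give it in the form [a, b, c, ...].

Answer: [5, 3, 0, 7, 6, 2, 9, 8, 1, 4]

Derivation:
After 1 (rotate_left(5, 7, k=1)): [7, 9, 4, 1, 8, 3, 0, 2, 6, 5]
After 2 (rotate_left(0, 6, k=2)): [4, 1, 8, 3, 0, 7, 9, 2, 6, 5]
After 3 (reverse(6, 8)): [4, 1, 8, 3, 0, 7, 6, 2, 9, 5]
After 4 (reverse(0, 5)): [7, 0, 3, 8, 1, 4, 6, 2, 9, 5]
After 5 (reverse(6, 7)): [7, 0, 3, 8, 1, 4, 2, 6, 9, 5]
After 6 (swap(7, 6)): [7, 0, 3, 8, 1, 4, 6, 2, 9, 5]
After 7 (reverse(3, 9)): [7, 0, 3, 5, 9, 2, 6, 4, 1, 8]
After 8 (swap(6, 4)): [7, 0, 3, 5, 6, 2, 9, 4, 1, 8]
After 9 (reverse(7, 9)): [7, 0, 3, 5, 6, 2, 9, 8, 1, 4]
After 10 (reverse(0, 3)): [5, 3, 0, 7, 6, 2, 9, 8, 1, 4]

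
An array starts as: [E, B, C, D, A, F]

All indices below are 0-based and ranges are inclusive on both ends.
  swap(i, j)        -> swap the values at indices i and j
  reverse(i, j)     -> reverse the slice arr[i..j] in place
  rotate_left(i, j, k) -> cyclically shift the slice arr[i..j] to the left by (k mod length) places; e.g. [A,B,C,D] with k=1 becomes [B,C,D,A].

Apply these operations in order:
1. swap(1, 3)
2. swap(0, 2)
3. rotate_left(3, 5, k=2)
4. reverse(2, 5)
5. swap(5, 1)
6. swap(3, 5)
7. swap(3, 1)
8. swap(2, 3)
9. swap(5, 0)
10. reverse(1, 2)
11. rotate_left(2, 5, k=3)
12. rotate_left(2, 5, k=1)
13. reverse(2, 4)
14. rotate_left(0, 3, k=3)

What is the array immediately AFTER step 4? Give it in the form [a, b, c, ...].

After 1 (swap(1, 3)): [E, D, C, B, A, F]
After 2 (swap(0, 2)): [C, D, E, B, A, F]
After 3 (rotate_left(3, 5, k=2)): [C, D, E, F, B, A]
After 4 (reverse(2, 5)): [C, D, A, B, F, E]

Answer: [C, D, A, B, F, E]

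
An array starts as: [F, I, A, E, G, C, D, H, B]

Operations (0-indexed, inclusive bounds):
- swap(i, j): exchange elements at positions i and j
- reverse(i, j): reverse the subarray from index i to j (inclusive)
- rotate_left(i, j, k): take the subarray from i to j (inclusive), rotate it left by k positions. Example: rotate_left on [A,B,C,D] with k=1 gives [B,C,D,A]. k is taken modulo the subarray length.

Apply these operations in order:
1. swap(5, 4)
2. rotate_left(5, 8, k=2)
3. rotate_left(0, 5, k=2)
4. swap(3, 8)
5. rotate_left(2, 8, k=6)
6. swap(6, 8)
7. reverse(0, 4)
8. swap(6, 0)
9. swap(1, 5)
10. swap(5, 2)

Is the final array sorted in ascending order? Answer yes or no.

Answer: no

Derivation:
After 1 (swap(5, 4)): [F, I, A, E, C, G, D, H, B]
After 2 (rotate_left(5, 8, k=2)): [F, I, A, E, C, H, B, G, D]
After 3 (rotate_left(0, 5, k=2)): [A, E, C, H, F, I, B, G, D]
After 4 (swap(3, 8)): [A, E, C, D, F, I, B, G, H]
After 5 (rotate_left(2, 8, k=6)): [A, E, H, C, D, F, I, B, G]
After 6 (swap(6, 8)): [A, E, H, C, D, F, G, B, I]
After 7 (reverse(0, 4)): [D, C, H, E, A, F, G, B, I]
After 8 (swap(6, 0)): [G, C, H, E, A, F, D, B, I]
After 9 (swap(1, 5)): [G, F, H, E, A, C, D, B, I]
After 10 (swap(5, 2)): [G, F, C, E, A, H, D, B, I]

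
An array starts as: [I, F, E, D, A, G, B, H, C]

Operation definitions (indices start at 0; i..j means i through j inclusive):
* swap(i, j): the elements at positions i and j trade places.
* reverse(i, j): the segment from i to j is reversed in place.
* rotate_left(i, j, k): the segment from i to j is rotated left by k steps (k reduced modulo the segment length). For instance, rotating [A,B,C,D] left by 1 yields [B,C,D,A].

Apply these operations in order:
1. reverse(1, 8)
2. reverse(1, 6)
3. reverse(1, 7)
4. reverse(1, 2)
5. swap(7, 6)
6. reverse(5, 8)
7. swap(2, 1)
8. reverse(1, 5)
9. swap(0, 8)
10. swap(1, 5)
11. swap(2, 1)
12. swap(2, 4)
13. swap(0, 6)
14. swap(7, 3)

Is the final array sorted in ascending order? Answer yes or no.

Answer: yes

Derivation:
After 1 (reverse(1, 8)): [I, C, H, B, G, A, D, E, F]
After 2 (reverse(1, 6)): [I, D, A, G, B, H, C, E, F]
After 3 (reverse(1, 7)): [I, E, C, H, B, G, A, D, F]
After 4 (reverse(1, 2)): [I, C, E, H, B, G, A, D, F]
After 5 (swap(7, 6)): [I, C, E, H, B, G, D, A, F]
After 6 (reverse(5, 8)): [I, C, E, H, B, F, A, D, G]
After 7 (swap(2, 1)): [I, E, C, H, B, F, A, D, G]
After 8 (reverse(1, 5)): [I, F, B, H, C, E, A, D, G]
After 9 (swap(0, 8)): [G, F, B, H, C, E, A, D, I]
After 10 (swap(1, 5)): [G, E, B, H, C, F, A, D, I]
After 11 (swap(2, 1)): [G, B, E, H, C, F, A, D, I]
After 12 (swap(2, 4)): [G, B, C, H, E, F, A, D, I]
After 13 (swap(0, 6)): [A, B, C, H, E, F, G, D, I]
After 14 (swap(7, 3)): [A, B, C, D, E, F, G, H, I]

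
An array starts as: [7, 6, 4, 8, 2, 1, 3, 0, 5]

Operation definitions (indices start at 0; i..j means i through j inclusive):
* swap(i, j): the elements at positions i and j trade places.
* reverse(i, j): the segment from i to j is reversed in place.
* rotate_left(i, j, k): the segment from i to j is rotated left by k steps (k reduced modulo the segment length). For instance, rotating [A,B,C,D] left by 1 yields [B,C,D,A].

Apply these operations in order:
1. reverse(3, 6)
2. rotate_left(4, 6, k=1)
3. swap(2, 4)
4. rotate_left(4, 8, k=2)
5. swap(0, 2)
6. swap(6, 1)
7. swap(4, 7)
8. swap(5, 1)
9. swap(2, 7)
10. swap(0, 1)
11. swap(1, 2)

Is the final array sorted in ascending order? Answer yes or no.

After 1 (reverse(3, 6)): [7, 6, 4, 3, 1, 2, 8, 0, 5]
After 2 (rotate_left(4, 6, k=1)): [7, 6, 4, 3, 2, 8, 1, 0, 5]
After 3 (swap(2, 4)): [7, 6, 2, 3, 4, 8, 1, 0, 5]
After 4 (rotate_left(4, 8, k=2)): [7, 6, 2, 3, 1, 0, 5, 4, 8]
After 5 (swap(0, 2)): [2, 6, 7, 3, 1, 0, 5, 4, 8]
After 6 (swap(6, 1)): [2, 5, 7, 3, 1, 0, 6, 4, 8]
After 7 (swap(4, 7)): [2, 5, 7, 3, 4, 0, 6, 1, 8]
After 8 (swap(5, 1)): [2, 0, 7, 3, 4, 5, 6, 1, 8]
After 9 (swap(2, 7)): [2, 0, 1, 3, 4, 5, 6, 7, 8]
After 10 (swap(0, 1)): [0, 2, 1, 3, 4, 5, 6, 7, 8]
After 11 (swap(1, 2)): [0, 1, 2, 3, 4, 5, 6, 7, 8]

Answer: yes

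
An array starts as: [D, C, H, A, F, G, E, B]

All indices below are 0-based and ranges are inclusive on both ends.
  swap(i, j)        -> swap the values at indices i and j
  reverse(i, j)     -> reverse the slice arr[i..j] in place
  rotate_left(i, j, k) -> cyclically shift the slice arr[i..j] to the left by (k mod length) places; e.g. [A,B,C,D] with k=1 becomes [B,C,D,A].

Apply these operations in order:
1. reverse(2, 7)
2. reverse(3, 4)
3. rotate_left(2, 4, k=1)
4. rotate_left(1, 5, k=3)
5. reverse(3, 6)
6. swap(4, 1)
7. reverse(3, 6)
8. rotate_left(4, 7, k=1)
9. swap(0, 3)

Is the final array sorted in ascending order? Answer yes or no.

After 1 (reverse(2, 7)): [D, C, B, E, G, F, A, H]
After 2 (reverse(3, 4)): [D, C, B, G, E, F, A, H]
After 3 (rotate_left(2, 4, k=1)): [D, C, G, E, B, F, A, H]
After 4 (rotate_left(1, 5, k=3)): [D, B, F, C, G, E, A, H]
After 5 (reverse(3, 6)): [D, B, F, A, E, G, C, H]
After 6 (swap(4, 1)): [D, E, F, A, B, G, C, H]
After 7 (reverse(3, 6)): [D, E, F, C, G, B, A, H]
After 8 (rotate_left(4, 7, k=1)): [D, E, F, C, B, A, H, G]
After 9 (swap(0, 3)): [C, E, F, D, B, A, H, G]

Answer: no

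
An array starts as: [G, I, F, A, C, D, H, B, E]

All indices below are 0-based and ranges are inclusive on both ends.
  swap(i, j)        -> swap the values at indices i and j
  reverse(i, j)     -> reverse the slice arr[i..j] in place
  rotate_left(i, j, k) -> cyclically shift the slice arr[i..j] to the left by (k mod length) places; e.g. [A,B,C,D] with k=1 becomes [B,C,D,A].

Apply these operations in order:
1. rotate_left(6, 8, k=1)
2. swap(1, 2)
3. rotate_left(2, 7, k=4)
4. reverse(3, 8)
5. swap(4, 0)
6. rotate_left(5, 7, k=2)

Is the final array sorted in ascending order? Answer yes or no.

Answer: no

Derivation:
After 1 (rotate_left(6, 8, k=1)): [G, I, F, A, C, D, B, E, H]
After 2 (swap(1, 2)): [G, F, I, A, C, D, B, E, H]
After 3 (rotate_left(2, 7, k=4)): [G, F, B, E, I, A, C, D, H]
After 4 (reverse(3, 8)): [G, F, B, H, D, C, A, I, E]
After 5 (swap(4, 0)): [D, F, B, H, G, C, A, I, E]
After 6 (rotate_left(5, 7, k=2)): [D, F, B, H, G, I, C, A, E]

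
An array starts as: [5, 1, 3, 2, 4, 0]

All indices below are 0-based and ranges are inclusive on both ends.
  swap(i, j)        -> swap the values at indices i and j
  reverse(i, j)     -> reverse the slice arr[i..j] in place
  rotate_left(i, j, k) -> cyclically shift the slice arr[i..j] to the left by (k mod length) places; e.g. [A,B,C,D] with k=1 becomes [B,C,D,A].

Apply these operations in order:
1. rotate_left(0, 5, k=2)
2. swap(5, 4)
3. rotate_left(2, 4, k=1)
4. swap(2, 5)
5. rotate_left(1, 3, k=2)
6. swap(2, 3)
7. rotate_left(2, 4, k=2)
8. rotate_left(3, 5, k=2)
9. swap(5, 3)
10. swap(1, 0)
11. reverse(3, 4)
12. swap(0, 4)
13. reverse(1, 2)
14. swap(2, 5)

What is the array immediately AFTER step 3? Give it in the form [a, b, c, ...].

Answer: [3, 2, 0, 1, 4, 5]

Derivation:
After 1 (rotate_left(0, 5, k=2)): [3, 2, 4, 0, 5, 1]
After 2 (swap(5, 4)): [3, 2, 4, 0, 1, 5]
After 3 (rotate_left(2, 4, k=1)): [3, 2, 0, 1, 4, 5]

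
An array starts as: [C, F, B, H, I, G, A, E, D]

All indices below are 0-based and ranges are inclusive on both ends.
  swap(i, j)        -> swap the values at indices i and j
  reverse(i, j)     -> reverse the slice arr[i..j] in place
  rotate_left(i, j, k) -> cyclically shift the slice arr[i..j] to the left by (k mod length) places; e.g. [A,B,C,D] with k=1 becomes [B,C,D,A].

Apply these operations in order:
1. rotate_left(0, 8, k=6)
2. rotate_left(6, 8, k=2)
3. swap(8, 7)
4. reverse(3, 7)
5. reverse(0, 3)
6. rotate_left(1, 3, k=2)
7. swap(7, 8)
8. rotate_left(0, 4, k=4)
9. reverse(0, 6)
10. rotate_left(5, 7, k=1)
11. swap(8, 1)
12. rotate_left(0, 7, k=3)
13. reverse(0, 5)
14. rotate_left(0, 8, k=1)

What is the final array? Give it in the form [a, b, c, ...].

After 1 (rotate_left(0, 8, k=6)): [A, E, D, C, F, B, H, I, G]
After 2 (rotate_left(6, 8, k=2)): [A, E, D, C, F, B, G, H, I]
After 3 (swap(8, 7)): [A, E, D, C, F, B, G, I, H]
After 4 (reverse(3, 7)): [A, E, D, I, G, B, F, C, H]
After 5 (reverse(0, 3)): [I, D, E, A, G, B, F, C, H]
After 6 (rotate_left(1, 3, k=2)): [I, A, D, E, G, B, F, C, H]
After 7 (swap(7, 8)): [I, A, D, E, G, B, F, H, C]
After 8 (rotate_left(0, 4, k=4)): [G, I, A, D, E, B, F, H, C]
After 9 (reverse(0, 6)): [F, B, E, D, A, I, G, H, C]
After 10 (rotate_left(5, 7, k=1)): [F, B, E, D, A, G, H, I, C]
After 11 (swap(8, 1)): [F, C, E, D, A, G, H, I, B]
After 12 (rotate_left(0, 7, k=3)): [D, A, G, H, I, F, C, E, B]
After 13 (reverse(0, 5)): [F, I, H, G, A, D, C, E, B]
After 14 (rotate_left(0, 8, k=1)): [I, H, G, A, D, C, E, B, F]

Answer: [I, H, G, A, D, C, E, B, F]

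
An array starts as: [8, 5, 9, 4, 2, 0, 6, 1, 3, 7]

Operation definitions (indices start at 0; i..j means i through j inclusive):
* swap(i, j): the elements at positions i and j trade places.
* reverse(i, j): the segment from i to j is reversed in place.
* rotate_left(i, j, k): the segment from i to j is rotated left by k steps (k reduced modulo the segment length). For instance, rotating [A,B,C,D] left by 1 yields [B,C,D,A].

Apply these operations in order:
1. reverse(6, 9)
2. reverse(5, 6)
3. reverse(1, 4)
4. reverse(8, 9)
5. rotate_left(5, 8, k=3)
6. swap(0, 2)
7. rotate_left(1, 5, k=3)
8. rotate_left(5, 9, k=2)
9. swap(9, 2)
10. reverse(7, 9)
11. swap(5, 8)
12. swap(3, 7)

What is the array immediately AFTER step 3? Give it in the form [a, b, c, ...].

After 1 (reverse(6, 9)): [8, 5, 9, 4, 2, 0, 7, 3, 1, 6]
After 2 (reverse(5, 6)): [8, 5, 9, 4, 2, 7, 0, 3, 1, 6]
After 3 (reverse(1, 4)): [8, 2, 4, 9, 5, 7, 0, 3, 1, 6]

Answer: [8, 2, 4, 9, 5, 7, 0, 3, 1, 6]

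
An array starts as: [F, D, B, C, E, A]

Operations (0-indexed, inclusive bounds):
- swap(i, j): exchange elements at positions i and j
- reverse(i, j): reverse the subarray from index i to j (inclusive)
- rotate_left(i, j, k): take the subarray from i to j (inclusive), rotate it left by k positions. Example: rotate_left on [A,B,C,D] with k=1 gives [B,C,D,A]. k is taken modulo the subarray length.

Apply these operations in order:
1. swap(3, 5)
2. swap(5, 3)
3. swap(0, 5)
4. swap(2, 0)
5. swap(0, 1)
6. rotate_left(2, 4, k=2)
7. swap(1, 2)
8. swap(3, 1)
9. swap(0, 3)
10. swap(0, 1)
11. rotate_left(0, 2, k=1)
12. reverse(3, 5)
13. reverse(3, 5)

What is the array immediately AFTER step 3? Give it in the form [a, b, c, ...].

After 1 (swap(3, 5)): [F, D, B, A, E, C]
After 2 (swap(5, 3)): [F, D, B, C, E, A]
After 3 (swap(0, 5)): [A, D, B, C, E, F]

Answer: [A, D, B, C, E, F]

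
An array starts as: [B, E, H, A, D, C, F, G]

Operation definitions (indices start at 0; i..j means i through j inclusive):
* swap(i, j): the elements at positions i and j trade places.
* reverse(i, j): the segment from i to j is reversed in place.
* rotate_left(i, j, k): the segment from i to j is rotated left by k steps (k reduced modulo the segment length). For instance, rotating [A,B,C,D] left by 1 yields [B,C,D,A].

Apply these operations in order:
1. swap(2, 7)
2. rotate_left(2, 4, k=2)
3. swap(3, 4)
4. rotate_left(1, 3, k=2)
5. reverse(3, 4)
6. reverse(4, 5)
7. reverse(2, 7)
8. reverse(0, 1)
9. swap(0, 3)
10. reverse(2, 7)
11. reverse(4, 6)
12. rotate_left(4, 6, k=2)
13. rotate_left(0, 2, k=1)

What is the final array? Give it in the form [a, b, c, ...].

Answer: [B, E, F, G, C, A, D, H]

Derivation:
After 1 (swap(2, 7)): [B, E, G, A, D, C, F, H]
After 2 (rotate_left(2, 4, k=2)): [B, E, D, G, A, C, F, H]
After 3 (swap(3, 4)): [B, E, D, A, G, C, F, H]
After 4 (rotate_left(1, 3, k=2)): [B, A, E, D, G, C, F, H]
After 5 (reverse(3, 4)): [B, A, E, G, D, C, F, H]
After 6 (reverse(4, 5)): [B, A, E, G, C, D, F, H]
After 7 (reverse(2, 7)): [B, A, H, F, D, C, G, E]
After 8 (reverse(0, 1)): [A, B, H, F, D, C, G, E]
After 9 (swap(0, 3)): [F, B, H, A, D, C, G, E]
After 10 (reverse(2, 7)): [F, B, E, G, C, D, A, H]
After 11 (reverse(4, 6)): [F, B, E, G, A, D, C, H]
After 12 (rotate_left(4, 6, k=2)): [F, B, E, G, C, A, D, H]
After 13 (rotate_left(0, 2, k=1)): [B, E, F, G, C, A, D, H]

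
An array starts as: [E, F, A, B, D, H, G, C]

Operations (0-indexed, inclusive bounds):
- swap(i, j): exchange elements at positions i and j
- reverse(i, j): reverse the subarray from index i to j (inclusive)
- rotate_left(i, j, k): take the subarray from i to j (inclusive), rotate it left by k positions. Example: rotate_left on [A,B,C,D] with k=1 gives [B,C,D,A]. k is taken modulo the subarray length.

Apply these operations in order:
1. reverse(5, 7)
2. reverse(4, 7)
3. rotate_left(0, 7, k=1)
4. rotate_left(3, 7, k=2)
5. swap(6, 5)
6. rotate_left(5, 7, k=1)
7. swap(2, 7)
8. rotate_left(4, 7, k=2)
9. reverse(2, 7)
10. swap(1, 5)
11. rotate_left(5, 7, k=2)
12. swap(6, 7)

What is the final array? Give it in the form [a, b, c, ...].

After 1 (reverse(5, 7)): [E, F, A, B, D, C, G, H]
After 2 (reverse(4, 7)): [E, F, A, B, H, G, C, D]
After 3 (rotate_left(0, 7, k=1)): [F, A, B, H, G, C, D, E]
After 4 (rotate_left(3, 7, k=2)): [F, A, B, C, D, E, H, G]
After 5 (swap(6, 5)): [F, A, B, C, D, H, E, G]
After 6 (rotate_left(5, 7, k=1)): [F, A, B, C, D, E, G, H]
After 7 (swap(2, 7)): [F, A, H, C, D, E, G, B]
After 8 (rotate_left(4, 7, k=2)): [F, A, H, C, G, B, D, E]
After 9 (reverse(2, 7)): [F, A, E, D, B, G, C, H]
After 10 (swap(1, 5)): [F, G, E, D, B, A, C, H]
After 11 (rotate_left(5, 7, k=2)): [F, G, E, D, B, H, A, C]
After 12 (swap(6, 7)): [F, G, E, D, B, H, C, A]

Answer: [F, G, E, D, B, H, C, A]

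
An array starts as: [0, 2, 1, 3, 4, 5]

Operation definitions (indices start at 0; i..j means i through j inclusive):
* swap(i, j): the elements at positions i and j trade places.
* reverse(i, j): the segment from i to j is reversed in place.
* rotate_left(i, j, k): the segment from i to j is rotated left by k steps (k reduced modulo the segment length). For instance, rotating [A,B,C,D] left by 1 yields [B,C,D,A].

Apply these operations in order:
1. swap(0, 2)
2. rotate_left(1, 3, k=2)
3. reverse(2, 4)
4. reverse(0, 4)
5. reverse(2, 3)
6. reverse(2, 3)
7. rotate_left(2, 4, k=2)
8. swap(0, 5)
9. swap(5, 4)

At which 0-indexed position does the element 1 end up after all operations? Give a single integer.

After 1 (swap(0, 2)): [1, 2, 0, 3, 4, 5]
After 2 (rotate_left(1, 3, k=2)): [1, 3, 2, 0, 4, 5]
After 3 (reverse(2, 4)): [1, 3, 4, 0, 2, 5]
After 4 (reverse(0, 4)): [2, 0, 4, 3, 1, 5]
After 5 (reverse(2, 3)): [2, 0, 3, 4, 1, 5]
After 6 (reverse(2, 3)): [2, 0, 4, 3, 1, 5]
After 7 (rotate_left(2, 4, k=2)): [2, 0, 1, 4, 3, 5]
After 8 (swap(0, 5)): [5, 0, 1, 4, 3, 2]
After 9 (swap(5, 4)): [5, 0, 1, 4, 2, 3]

Answer: 2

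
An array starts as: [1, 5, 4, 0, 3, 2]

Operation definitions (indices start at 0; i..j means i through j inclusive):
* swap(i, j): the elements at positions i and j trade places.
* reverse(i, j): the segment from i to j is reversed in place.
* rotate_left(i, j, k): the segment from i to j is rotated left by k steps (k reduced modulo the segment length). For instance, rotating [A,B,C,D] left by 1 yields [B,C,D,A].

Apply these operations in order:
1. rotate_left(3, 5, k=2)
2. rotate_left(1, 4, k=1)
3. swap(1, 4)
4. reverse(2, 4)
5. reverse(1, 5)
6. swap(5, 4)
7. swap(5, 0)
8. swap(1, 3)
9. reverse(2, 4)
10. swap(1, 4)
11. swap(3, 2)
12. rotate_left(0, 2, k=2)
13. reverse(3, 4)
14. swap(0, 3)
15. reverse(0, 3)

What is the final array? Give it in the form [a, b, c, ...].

Answer: [3, 2, 4, 0, 5, 1]

Derivation:
After 1 (rotate_left(3, 5, k=2)): [1, 5, 4, 2, 0, 3]
After 2 (rotate_left(1, 4, k=1)): [1, 4, 2, 0, 5, 3]
After 3 (swap(1, 4)): [1, 5, 2, 0, 4, 3]
After 4 (reverse(2, 4)): [1, 5, 4, 0, 2, 3]
After 5 (reverse(1, 5)): [1, 3, 2, 0, 4, 5]
After 6 (swap(5, 4)): [1, 3, 2, 0, 5, 4]
After 7 (swap(5, 0)): [4, 3, 2, 0, 5, 1]
After 8 (swap(1, 3)): [4, 0, 2, 3, 5, 1]
After 9 (reverse(2, 4)): [4, 0, 5, 3, 2, 1]
After 10 (swap(1, 4)): [4, 2, 5, 3, 0, 1]
After 11 (swap(3, 2)): [4, 2, 3, 5, 0, 1]
After 12 (rotate_left(0, 2, k=2)): [3, 4, 2, 5, 0, 1]
After 13 (reverse(3, 4)): [3, 4, 2, 0, 5, 1]
After 14 (swap(0, 3)): [0, 4, 2, 3, 5, 1]
After 15 (reverse(0, 3)): [3, 2, 4, 0, 5, 1]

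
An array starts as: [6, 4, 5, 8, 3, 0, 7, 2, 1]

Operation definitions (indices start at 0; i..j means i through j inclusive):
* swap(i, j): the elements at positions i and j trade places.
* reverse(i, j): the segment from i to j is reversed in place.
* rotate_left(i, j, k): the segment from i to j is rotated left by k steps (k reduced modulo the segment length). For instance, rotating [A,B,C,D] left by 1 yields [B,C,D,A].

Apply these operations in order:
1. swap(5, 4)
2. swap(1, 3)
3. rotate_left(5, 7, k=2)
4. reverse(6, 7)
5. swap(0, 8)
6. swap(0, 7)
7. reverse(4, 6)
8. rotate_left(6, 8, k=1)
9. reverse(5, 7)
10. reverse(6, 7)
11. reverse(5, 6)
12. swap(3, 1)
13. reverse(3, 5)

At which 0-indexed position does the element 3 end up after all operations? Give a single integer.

Answer: 0

Derivation:
After 1 (swap(5, 4)): [6, 4, 5, 8, 0, 3, 7, 2, 1]
After 2 (swap(1, 3)): [6, 8, 5, 4, 0, 3, 7, 2, 1]
After 3 (rotate_left(5, 7, k=2)): [6, 8, 5, 4, 0, 2, 3, 7, 1]
After 4 (reverse(6, 7)): [6, 8, 5, 4, 0, 2, 7, 3, 1]
After 5 (swap(0, 8)): [1, 8, 5, 4, 0, 2, 7, 3, 6]
After 6 (swap(0, 7)): [3, 8, 5, 4, 0, 2, 7, 1, 6]
After 7 (reverse(4, 6)): [3, 8, 5, 4, 7, 2, 0, 1, 6]
After 8 (rotate_left(6, 8, k=1)): [3, 8, 5, 4, 7, 2, 1, 6, 0]
After 9 (reverse(5, 7)): [3, 8, 5, 4, 7, 6, 1, 2, 0]
After 10 (reverse(6, 7)): [3, 8, 5, 4, 7, 6, 2, 1, 0]
After 11 (reverse(5, 6)): [3, 8, 5, 4, 7, 2, 6, 1, 0]
After 12 (swap(3, 1)): [3, 4, 5, 8, 7, 2, 6, 1, 0]
After 13 (reverse(3, 5)): [3, 4, 5, 2, 7, 8, 6, 1, 0]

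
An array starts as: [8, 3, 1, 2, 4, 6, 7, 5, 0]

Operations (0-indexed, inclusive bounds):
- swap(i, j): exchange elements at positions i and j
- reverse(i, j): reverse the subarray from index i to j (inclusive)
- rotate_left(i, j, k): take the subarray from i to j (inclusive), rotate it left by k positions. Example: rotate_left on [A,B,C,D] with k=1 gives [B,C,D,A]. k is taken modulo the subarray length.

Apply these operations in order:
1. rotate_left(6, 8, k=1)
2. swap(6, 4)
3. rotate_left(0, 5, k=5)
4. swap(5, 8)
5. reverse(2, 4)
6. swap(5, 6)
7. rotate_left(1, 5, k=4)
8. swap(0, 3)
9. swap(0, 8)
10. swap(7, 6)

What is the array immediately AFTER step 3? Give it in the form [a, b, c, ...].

Answer: [6, 8, 3, 1, 2, 5, 4, 0, 7]

Derivation:
After 1 (rotate_left(6, 8, k=1)): [8, 3, 1, 2, 4, 6, 5, 0, 7]
After 2 (swap(6, 4)): [8, 3, 1, 2, 5, 6, 4, 0, 7]
After 3 (rotate_left(0, 5, k=5)): [6, 8, 3, 1, 2, 5, 4, 0, 7]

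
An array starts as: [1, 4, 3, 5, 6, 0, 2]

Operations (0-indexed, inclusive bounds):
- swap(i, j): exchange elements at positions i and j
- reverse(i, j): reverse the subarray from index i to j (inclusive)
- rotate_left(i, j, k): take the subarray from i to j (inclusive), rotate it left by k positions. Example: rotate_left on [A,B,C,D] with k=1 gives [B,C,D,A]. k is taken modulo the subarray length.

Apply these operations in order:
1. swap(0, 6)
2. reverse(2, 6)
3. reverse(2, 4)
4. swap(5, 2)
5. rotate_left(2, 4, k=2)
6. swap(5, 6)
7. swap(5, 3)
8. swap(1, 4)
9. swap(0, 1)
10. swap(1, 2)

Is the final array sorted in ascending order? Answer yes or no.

Answer: yes

Derivation:
After 1 (swap(0, 6)): [2, 4, 3, 5, 6, 0, 1]
After 2 (reverse(2, 6)): [2, 4, 1, 0, 6, 5, 3]
After 3 (reverse(2, 4)): [2, 4, 6, 0, 1, 5, 3]
After 4 (swap(5, 2)): [2, 4, 5, 0, 1, 6, 3]
After 5 (rotate_left(2, 4, k=2)): [2, 4, 1, 5, 0, 6, 3]
After 6 (swap(5, 6)): [2, 4, 1, 5, 0, 3, 6]
After 7 (swap(5, 3)): [2, 4, 1, 3, 0, 5, 6]
After 8 (swap(1, 4)): [2, 0, 1, 3, 4, 5, 6]
After 9 (swap(0, 1)): [0, 2, 1, 3, 4, 5, 6]
After 10 (swap(1, 2)): [0, 1, 2, 3, 4, 5, 6]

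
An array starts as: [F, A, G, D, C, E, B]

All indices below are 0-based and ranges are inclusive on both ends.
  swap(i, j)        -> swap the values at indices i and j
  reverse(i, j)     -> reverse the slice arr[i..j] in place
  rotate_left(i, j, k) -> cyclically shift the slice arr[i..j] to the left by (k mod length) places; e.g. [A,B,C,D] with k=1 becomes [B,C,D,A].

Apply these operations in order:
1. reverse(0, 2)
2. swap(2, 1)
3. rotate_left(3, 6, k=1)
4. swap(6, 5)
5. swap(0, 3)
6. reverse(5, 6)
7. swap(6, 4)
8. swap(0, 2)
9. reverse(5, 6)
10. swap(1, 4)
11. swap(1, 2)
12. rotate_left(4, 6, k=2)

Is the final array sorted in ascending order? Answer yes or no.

Answer: no

Derivation:
After 1 (reverse(0, 2)): [G, A, F, D, C, E, B]
After 2 (swap(2, 1)): [G, F, A, D, C, E, B]
After 3 (rotate_left(3, 6, k=1)): [G, F, A, C, E, B, D]
After 4 (swap(6, 5)): [G, F, A, C, E, D, B]
After 5 (swap(0, 3)): [C, F, A, G, E, D, B]
After 6 (reverse(5, 6)): [C, F, A, G, E, B, D]
After 7 (swap(6, 4)): [C, F, A, G, D, B, E]
After 8 (swap(0, 2)): [A, F, C, G, D, B, E]
After 9 (reverse(5, 6)): [A, F, C, G, D, E, B]
After 10 (swap(1, 4)): [A, D, C, G, F, E, B]
After 11 (swap(1, 2)): [A, C, D, G, F, E, B]
After 12 (rotate_left(4, 6, k=2)): [A, C, D, G, B, F, E]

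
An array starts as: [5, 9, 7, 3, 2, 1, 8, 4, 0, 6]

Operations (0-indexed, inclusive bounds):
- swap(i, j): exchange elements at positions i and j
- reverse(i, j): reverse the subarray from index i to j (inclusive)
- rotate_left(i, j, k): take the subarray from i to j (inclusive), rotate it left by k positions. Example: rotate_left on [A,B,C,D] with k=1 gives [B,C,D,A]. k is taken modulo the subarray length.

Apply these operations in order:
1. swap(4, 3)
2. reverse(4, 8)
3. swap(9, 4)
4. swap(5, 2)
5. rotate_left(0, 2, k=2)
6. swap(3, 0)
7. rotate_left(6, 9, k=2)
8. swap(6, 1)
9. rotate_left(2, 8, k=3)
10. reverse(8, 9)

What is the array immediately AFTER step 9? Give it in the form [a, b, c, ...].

Answer: [2, 3, 7, 5, 0, 8, 9, 4, 6, 1]

Derivation:
After 1 (swap(4, 3)): [5, 9, 7, 2, 3, 1, 8, 4, 0, 6]
After 2 (reverse(4, 8)): [5, 9, 7, 2, 0, 4, 8, 1, 3, 6]
After 3 (swap(9, 4)): [5, 9, 7, 2, 6, 4, 8, 1, 3, 0]
After 4 (swap(5, 2)): [5, 9, 4, 2, 6, 7, 8, 1, 3, 0]
After 5 (rotate_left(0, 2, k=2)): [4, 5, 9, 2, 6, 7, 8, 1, 3, 0]
After 6 (swap(3, 0)): [2, 5, 9, 4, 6, 7, 8, 1, 3, 0]
After 7 (rotate_left(6, 9, k=2)): [2, 5, 9, 4, 6, 7, 3, 0, 8, 1]
After 8 (swap(6, 1)): [2, 3, 9, 4, 6, 7, 5, 0, 8, 1]
After 9 (rotate_left(2, 8, k=3)): [2, 3, 7, 5, 0, 8, 9, 4, 6, 1]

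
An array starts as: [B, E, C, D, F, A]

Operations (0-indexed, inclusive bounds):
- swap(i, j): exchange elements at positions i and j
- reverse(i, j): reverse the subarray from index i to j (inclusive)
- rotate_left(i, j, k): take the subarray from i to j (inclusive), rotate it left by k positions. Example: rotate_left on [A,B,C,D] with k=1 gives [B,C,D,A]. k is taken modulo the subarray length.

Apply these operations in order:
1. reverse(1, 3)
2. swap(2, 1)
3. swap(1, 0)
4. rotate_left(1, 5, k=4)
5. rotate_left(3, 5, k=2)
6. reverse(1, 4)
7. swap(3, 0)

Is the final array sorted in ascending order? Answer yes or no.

Answer: no

Derivation:
After 1 (reverse(1, 3)): [B, D, C, E, F, A]
After 2 (swap(2, 1)): [B, C, D, E, F, A]
After 3 (swap(1, 0)): [C, B, D, E, F, A]
After 4 (rotate_left(1, 5, k=4)): [C, A, B, D, E, F]
After 5 (rotate_left(3, 5, k=2)): [C, A, B, F, D, E]
After 6 (reverse(1, 4)): [C, D, F, B, A, E]
After 7 (swap(3, 0)): [B, D, F, C, A, E]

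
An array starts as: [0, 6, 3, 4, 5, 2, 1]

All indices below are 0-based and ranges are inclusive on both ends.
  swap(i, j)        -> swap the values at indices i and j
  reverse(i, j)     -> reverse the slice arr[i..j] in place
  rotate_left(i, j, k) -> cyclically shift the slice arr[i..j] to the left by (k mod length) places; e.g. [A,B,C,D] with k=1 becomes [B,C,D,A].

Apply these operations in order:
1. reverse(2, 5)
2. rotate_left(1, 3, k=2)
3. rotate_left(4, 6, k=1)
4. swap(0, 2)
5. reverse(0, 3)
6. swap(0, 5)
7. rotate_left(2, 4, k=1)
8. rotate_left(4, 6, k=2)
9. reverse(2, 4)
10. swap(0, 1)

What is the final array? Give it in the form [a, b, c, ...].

Answer: [0, 1, 4, 3, 6, 5, 2]

Derivation:
After 1 (reverse(2, 5)): [0, 6, 2, 5, 4, 3, 1]
After 2 (rotate_left(1, 3, k=2)): [0, 5, 6, 2, 4, 3, 1]
After 3 (rotate_left(4, 6, k=1)): [0, 5, 6, 2, 3, 1, 4]
After 4 (swap(0, 2)): [6, 5, 0, 2, 3, 1, 4]
After 5 (reverse(0, 3)): [2, 0, 5, 6, 3, 1, 4]
After 6 (swap(0, 5)): [1, 0, 5, 6, 3, 2, 4]
After 7 (rotate_left(2, 4, k=1)): [1, 0, 6, 3, 5, 2, 4]
After 8 (rotate_left(4, 6, k=2)): [1, 0, 6, 3, 4, 5, 2]
After 9 (reverse(2, 4)): [1, 0, 4, 3, 6, 5, 2]
After 10 (swap(0, 1)): [0, 1, 4, 3, 6, 5, 2]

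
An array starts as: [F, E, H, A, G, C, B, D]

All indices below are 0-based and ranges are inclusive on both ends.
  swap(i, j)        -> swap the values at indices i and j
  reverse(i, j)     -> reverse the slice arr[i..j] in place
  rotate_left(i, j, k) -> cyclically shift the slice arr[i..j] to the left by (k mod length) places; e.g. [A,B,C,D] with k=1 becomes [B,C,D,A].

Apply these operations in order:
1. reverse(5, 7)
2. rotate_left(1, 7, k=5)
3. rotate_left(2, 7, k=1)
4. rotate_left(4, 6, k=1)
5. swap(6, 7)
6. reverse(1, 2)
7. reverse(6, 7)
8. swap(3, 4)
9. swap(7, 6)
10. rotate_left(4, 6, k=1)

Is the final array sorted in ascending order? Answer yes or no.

Answer: no

Derivation:
After 1 (reverse(5, 7)): [F, E, H, A, G, D, B, C]
After 2 (rotate_left(1, 7, k=5)): [F, B, C, E, H, A, G, D]
After 3 (rotate_left(2, 7, k=1)): [F, B, E, H, A, G, D, C]
After 4 (rotate_left(4, 6, k=1)): [F, B, E, H, G, D, A, C]
After 5 (swap(6, 7)): [F, B, E, H, G, D, C, A]
After 6 (reverse(1, 2)): [F, E, B, H, G, D, C, A]
After 7 (reverse(6, 7)): [F, E, B, H, G, D, A, C]
After 8 (swap(3, 4)): [F, E, B, G, H, D, A, C]
After 9 (swap(7, 6)): [F, E, B, G, H, D, C, A]
After 10 (rotate_left(4, 6, k=1)): [F, E, B, G, D, C, H, A]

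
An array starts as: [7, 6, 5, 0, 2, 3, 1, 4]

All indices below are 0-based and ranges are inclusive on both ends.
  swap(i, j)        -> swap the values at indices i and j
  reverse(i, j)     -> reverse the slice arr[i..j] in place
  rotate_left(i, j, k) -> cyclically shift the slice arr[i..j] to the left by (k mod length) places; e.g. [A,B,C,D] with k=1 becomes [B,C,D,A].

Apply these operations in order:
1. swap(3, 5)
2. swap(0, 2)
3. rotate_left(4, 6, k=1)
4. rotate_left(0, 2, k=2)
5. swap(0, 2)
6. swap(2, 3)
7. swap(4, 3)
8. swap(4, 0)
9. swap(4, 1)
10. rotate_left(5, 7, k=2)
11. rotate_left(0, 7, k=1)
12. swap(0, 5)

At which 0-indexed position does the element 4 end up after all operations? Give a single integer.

After 1 (swap(3, 5)): [7, 6, 5, 3, 2, 0, 1, 4]
After 2 (swap(0, 2)): [5, 6, 7, 3, 2, 0, 1, 4]
After 3 (rotate_left(4, 6, k=1)): [5, 6, 7, 3, 0, 1, 2, 4]
After 4 (rotate_left(0, 2, k=2)): [7, 5, 6, 3, 0, 1, 2, 4]
After 5 (swap(0, 2)): [6, 5, 7, 3, 0, 1, 2, 4]
After 6 (swap(2, 3)): [6, 5, 3, 7, 0, 1, 2, 4]
After 7 (swap(4, 3)): [6, 5, 3, 0, 7, 1, 2, 4]
After 8 (swap(4, 0)): [7, 5, 3, 0, 6, 1, 2, 4]
After 9 (swap(4, 1)): [7, 6, 3, 0, 5, 1, 2, 4]
After 10 (rotate_left(5, 7, k=2)): [7, 6, 3, 0, 5, 4, 1, 2]
After 11 (rotate_left(0, 7, k=1)): [6, 3, 0, 5, 4, 1, 2, 7]
After 12 (swap(0, 5)): [1, 3, 0, 5, 4, 6, 2, 7]

Answer: 4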